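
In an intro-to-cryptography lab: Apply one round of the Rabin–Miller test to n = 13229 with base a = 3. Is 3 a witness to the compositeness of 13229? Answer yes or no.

no

n − 1 = 13228 = 2^2 · 3307, so s = 2 and d = 3307.
Repeated squaring mod 13229: 3^1 ≡ 3, 3^2 ≡ 9, 3^4 ≡ 81, 3^8 ≡ 6561, 3^16 ≡ 12784, 3^32 ≡ 12819, 3^64 ≡ 9352, 3^128 ≡ 2985, 3^256 ≡ 7108, 3^512 ≡ 2113, 3^1024 ≡ 6596, 3^2048 ≡ 10264.
3307 = 2048 + 1024 + 128 + 64 + 32 + 8 + 2 + 1, so 3^3307 ≡ 10264·6596·2985·9352·12819·6561·9·3 ≡ 6672 (mod 13229).
x_0 = 3^3307 mod 13229 = 6672.
x_0 is neither 1 nor 13228, so continue squaring.
x_1 = 6672^2 mod 13229 = 13228.
x_1 ≡ −1, so 3 is not a witness.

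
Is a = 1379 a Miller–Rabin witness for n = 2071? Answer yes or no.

yes

n − 1 = 2070 = 2^1 · 1035, so s = 1 and d = 1035.
Repeated squaring mod 2071: 1379^1 ≡ 1379, 1379^2 ≡ 463, 1379^4 ≡ 1056, 1379^8 ≡ 938, 1379^16 ≡ 1740, 1379^32 ≡ 1869, 1379^64 ≡ 1455, 1379^128 ≡ 463, 1379^256 ≡ 1056, 1379^512 ≡ 938, 1379^1024 ≡ 1740.
1035 = 1024 + 8 + 2 + 1, so 1379^1035 ≡ 1740·938·463·1379 ≡ 1198 (mod 2071).
x_0 = 1379^1035 mod 2071 = 1198.
x_0 ∉ {1, 2070} and s = 1, so 1379 is a Miller–Rabin witness and 2071 is composite.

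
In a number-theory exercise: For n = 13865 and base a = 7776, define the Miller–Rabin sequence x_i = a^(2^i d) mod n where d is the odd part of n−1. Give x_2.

1841

n − 1 = 13864 = 2^3 · 1733, so s = 3 and d = 1733.
Repeated squaring mod 13865: 7776^1 ≡ 7776, 7776^2 ≡ 911, 7776^4 ≡ 11886, 7776^8 ≡ 6511, 7776^16 ≡ 7816, 7776^32 ≡ 666, 7776^64 ≡ 13741, 7776^128 ≡ 1511, 7776^256 ≡ 9261, 7776^512 ≡ 11096, 7776^1024 ≡ 16.
1733 = 1024 + 512 + 128 + 64 + 4 + 1, so 7776^1733 ≡ 16·11096·1511·13741·11886·7776 ≡ 13561 (mod 13865).
x_0 = 13561.
x_1 = 13561^2 mod 13865 = 9226.
x_2 = 9226^2 mod 13865 = 1841.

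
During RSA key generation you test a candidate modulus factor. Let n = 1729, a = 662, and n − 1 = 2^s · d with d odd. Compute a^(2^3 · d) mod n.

1

n − 1 = 1728 = 2^6 · 27, so s = 6 and d = 27.
x_0 = 662^27 mod 1729 = 1065.
x_1 = 1065^2 mod 1729 = 1.
x_2 = 1^2 mod 1729 = 1.
x_3 = 1^2 mod 1729 = 1.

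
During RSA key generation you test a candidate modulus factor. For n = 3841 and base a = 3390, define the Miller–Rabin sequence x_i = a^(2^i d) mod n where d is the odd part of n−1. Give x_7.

n − 1 = 3840 = 2^8 · 15, so s = 8 and d = 15.
x_0 = 3390^15 mod 3841 = 3387.
x_1 = 3387^2 mod 3841 = 2543.
x_2 = 2543^2 mod 3841 = 2446.
x_3 = 2446^2 mod 3841 = 2479.
x_4 = 2479^2 mod 3841 = 3682.
x_5 = 3682^2 mod 3841 = 2235.
x_6 = 2235^2 mod 3841 = 1925.
x_7 = 1925^2 mod 3841 = 2901.

2901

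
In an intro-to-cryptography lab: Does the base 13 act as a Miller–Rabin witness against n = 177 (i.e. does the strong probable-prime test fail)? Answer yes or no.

n − 1 = 176 = 2^4 · 11, so s = 4 and d = 11.
x_0 = 13^11 mod 177 = 55.
x_0 is neither 1 nor 176, so continue squaring.
x_1 = 55^2 mod 177 = 16.
x_2 = 16^2 mod 177 = 79.
x_3 = 79^2 mod 177 = 46.
Reached i = s−1 = 3 without hitting −1: 13 is a Miller–Rabin witness and 177 is composite.

yes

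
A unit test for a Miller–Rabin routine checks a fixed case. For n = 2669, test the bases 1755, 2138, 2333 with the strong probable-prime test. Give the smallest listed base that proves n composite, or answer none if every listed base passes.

n − 1 = 2668 = 2^2 · 667, so s = 2 and d = 667.
Base 1755: x_0 = 1755^667 mod 2669 = 914. x_0 is neither 1 nor 2668, so continue squaring. x_1 = 914^2 mod 2669 = 2668. x_1 ≡ −1, so 1755 is not a witness.
Base 2138: x_0 = 2138^667 mod 2669 = 1347. x_0 is neither 1 nor 2668, so continue squaring. x_1 = 1347^2 mod 2669 = 2158. Reached i = s−1 = 1 without hitting −1: 2138 is a Miller–Rabin witness and 2669 is composite.
Base 2333: x_0 = 2333^667 mod 2669 = 336. x_0 is neither 1 nor 2668, so continue squaring. x_1 = 336^2 mod 2669 = 798. Reached i = s−1 = 1 without hitting −1: 2333 is a Miller–Rabin witness and 2669 is composite.
The smallest witness among the given bases is 2138.

2138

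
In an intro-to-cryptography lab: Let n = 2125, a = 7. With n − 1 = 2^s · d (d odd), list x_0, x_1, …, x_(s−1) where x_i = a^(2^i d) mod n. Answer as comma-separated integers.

1618, 2049

n − 1 = 2124 = 2^2 · 531, so s = 2 and d = 531.
x_0 = 7^531 mod 2125 = 1618.
x_1 = 1618^2 mod 2125 = 2049.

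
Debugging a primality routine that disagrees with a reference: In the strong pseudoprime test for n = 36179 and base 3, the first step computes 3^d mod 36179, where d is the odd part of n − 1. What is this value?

8914

n − 1 = 36178 = 2^1 · 18089, so s = 1 and d = 18089.
3^18089 mod 36179 = 8914.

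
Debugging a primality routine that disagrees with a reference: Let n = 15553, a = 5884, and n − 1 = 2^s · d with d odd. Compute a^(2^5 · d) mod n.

n − 1 = 15552 = 2^6 · 243, so s = 6 and d = 243.
x_0 = 5884^243 mod 15553 = 10896.
x_1 = 10896^2 mod 15553 = 6767.
x_2 = 6767^2 mod 15553 = 4257.
x_3 = 4257^2 mod 15553 = 2804.
x_4 = 2804^2 mod 15553 = 8151.
x_5 = 8151^2 mod 15553 = 11938.

11938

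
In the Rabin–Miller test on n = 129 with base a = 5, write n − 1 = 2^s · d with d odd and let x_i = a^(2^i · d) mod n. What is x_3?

n − 1 = 128 = 2^7 · 1, so s = 7 and d = 1.
x_0 = 5^1 mod 129 = 5.
x_1 = 5^2 mod 129 = 25.
x_2 = 25^2 mod 129 = 109.
x_3 = 109^2 mod 129 = 13.

13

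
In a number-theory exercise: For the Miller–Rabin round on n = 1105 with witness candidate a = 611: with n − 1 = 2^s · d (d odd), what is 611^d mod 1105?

611

n − 1 = 1104 = 2^4 · 69, so s = 4 and d = 69.
Repeated squaring mod 1105: 611^1 ≡ 611, 611^2 ≡ 936, 611^4 ≡ 936, 611^8 ≡ 936, 611^16 ≡ 936, 611^32 ≡ 936, 611^64 ≡ 936.
69 = 64 + 4 + 1, so 611^69 ≡ 936·936·611 ≡ 611 (mod 1105).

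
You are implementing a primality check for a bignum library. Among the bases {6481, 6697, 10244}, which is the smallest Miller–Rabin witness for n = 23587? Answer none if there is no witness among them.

n − 1 = 23586 = 2^1 · 11793, so s = 1 and d = 11793.
Base 6481: x_0 = 6481^11793 mod 23587 = 22785. x_0 ∉ {1, 23586} and s = 1, so 6481 is a Miller–Rabin witness and 23587 is composite.
Base 6697: x_0 = 6697^11793 mod 23587 = 3375. x_0 ∉ {1, 23586} and s = 1, so 6697 is a Miller–Rabin witness and 23587 is composite.
Base 10244: x_0 = 10244^11793 mod 23587 = 7621. x_0 ∉ {1, 23586} and s = 1, so 10244 is a Miller–Rabin witness and 23587 is composite.
The smallest witness among the given bases is 6481.

6481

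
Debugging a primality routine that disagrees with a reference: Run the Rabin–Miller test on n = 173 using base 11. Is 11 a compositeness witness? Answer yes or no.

no

n − 1 = 172 = 2^2 · 43, so s = 2 and d = 43.
x_0 = 11^43 mod 173 = 93.
x_0 is neither 1 nor 172, so continue squaring.
x_1 = 93^2 mod 173 = 172.
x_1 ≡ −1, so 11 is not a witness.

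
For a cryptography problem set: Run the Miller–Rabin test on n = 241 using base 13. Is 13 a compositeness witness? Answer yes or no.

n − 1 = 240 = 2^4 · 15, so s = 4 and d = 15.
x_0 = 13^15 mod 241 = 76.
x_0 is neither 1 nor 240, so continue squaring.
x_1 = 76^2 mod 241 = 233.
x_2 = 233^2 mod 241 = 64.
x_3 = 64^2 mod 241 = 240.
x_3 ≡ −1, so 13 is not a witness.

no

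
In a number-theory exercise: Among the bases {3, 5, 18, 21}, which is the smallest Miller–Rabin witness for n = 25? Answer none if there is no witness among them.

3

n − 1 = 24 = 2^3 · 3, so s = 3 and d = 3.
Base 3: x_0 = 3^3 mod 25 = 2. x_0 is neither 1 nor 24, so continue squaring. x_1 = 2^2 mod 25 = 4. x_2 = 4^2 mod 25 = 16. Reached i = s−1 = 2 without hitting −1: 3 is a Miller–Rabin witness and 25 is composite.
Base 5: x_0 = 5^3 mod 25 = 0. x_0 is neither 1 nor 24, so continue squaring. x_1 = 0^2 mod 25 = 0. x_2 = 0^2 mod 25 = 0. Reached i = s−1 = 2 without hitting −1: 5 is a Miller–Rabin witness and 25 is composite.
Base 18: x_0 = 18^3 mod 25 = 7. x_0 is neither 1 nor 24, so continue squaring. x_1 = 7^2 mod 25 = 24. x_1 ≡ −1, so 18 is not a witness.
Base 21: x_0 = 21^3 mod 25 = 11. x_0 is neither 1 nor 24, so continue squaring. x_1 = 11^2 mod 25 = 21. x_2 = 21^2 mod 25 = 16. Reached i = s−1 = 2 without hitting −1: 21 is a Miller–Rabin witness and 25 is composite.
The smallest witness among the given bases is 3.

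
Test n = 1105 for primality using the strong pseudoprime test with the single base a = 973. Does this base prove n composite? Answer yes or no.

n − 1 = 1104 = 2^4 · 69, so s = 4 and d = 69.
x_0 = 973^69 mod 1105 = 463.
x_0 is neither 1 nor 1104, so continue squaring.
x_1 = 463^2 mod 1105 = 1104.
x_1 ≡ −1, so 973 is not a witness.

no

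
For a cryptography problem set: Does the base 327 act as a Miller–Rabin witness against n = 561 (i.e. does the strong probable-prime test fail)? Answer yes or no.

n − 1 = 560 = 2^4 · 35, so s = 4 and d = 35.
x_0 = 327^35 mod 561 = 285.
x_0 is neither 1 nor 560, so continue squaring.
x_1 = 285^2 mod 561 = 441.
x_2 = 441^2 mod 561 = 375.
x_3 = 375^2 mod 561 = 375.
Reached i = s−1 = 3 without hitting −1: 327 is a Miller–Rabin witness and 561 is composite.

yes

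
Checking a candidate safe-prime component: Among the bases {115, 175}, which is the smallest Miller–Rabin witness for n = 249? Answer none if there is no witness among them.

n − 1 = 248 = 2^3 · 31, so s = 3 and d = 31.
Base 115: x_0 = 115^31 mod 249 = 172. x_0 is neither 1 nor 248, so continue squaring. x_1 = 172^2 mod 249 = 202. x_2 = 202^2 mod 249 = 217. Reached i = s−1 = 2 without hitting −1: 115 is a Miller–Rabin witness and 249 is composite.
Base 175: x_0 = 175^31 mod 249 = 70. x_0 is neither 1 nor 248, so continue squaring. x_1 = 70^2 mod 249 = 169. x_2 = 169^2 mod 249 = 175. Reached i = s−1 = 2 without hitting −1: 175 is a Miller–Rabin witness and 249 is composite.
The smallest witness among the given bases is 115.

115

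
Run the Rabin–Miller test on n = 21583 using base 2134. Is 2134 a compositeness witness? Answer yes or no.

yes

n − 1 = 21582 = 2^1 · 10791, so s = 1 and d = 10791.
By repeated squaring, 2134^10791 ≡ 15131 (mod 21583).
x_0 = 2134^10791 mod 21583 = 15131.
x_0 ∉ {1, 21582} and s = 1, so 2134 is a Miller–Rabin witness and 21583 is composite.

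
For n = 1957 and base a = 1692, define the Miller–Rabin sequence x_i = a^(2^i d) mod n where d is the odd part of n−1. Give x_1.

1312

n − 1 = 1956 = 2^2 · 489, so s = 2 and d = 489.
x_0 = 1692^489 mod 1957 = 1103.
x_1 = 1103^2 mod 1957 = 1312.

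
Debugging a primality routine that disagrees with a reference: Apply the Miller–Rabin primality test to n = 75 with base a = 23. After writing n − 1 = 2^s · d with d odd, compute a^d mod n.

53

n − 1 = 74 = 2^1 · 37, so s = 1 and d = 37.
23^37 mod 75 = 53.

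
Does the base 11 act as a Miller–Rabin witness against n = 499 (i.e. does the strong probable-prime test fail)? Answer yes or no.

n − 1 = 498 = 2^1 · 249, so s = 1 and d = 249.
Repeated squaring mod 499: 11^1 ≡ 11, 11^2 ≡ 121, 11^4 ≡ 170, 11^8 ≡ 457, 11^16 ≡ 267, 11^32 ≡ 431, 11^64 ≡ 133, 11^128 ≡ 224.
249 = 128 + 64 + 32 + 16 + 8 + 1, so 11^249 ≡ 224·133·431·267·457·11 ≡ 498 (mod 499).
x_0 = 11^249 mod 499 = 498.
x_0 = 498 ≡ −1, so 11 is not a witness.

no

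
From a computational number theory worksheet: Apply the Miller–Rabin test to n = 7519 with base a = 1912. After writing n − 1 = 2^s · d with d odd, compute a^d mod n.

n − 1 = 7518 = 2^1 · 3759, so s = 1 and d = 3759.
1912^3759 mod 7519 = 3087.

3087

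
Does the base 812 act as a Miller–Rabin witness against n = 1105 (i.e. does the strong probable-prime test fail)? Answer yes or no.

no

n − 1 = 1104 = 2^4 · 69, so s = 4 and d = 69.
Repeated squaring mod 1105: 812^1 ≡ 812, 812^2 ≡ 764, 812^4 ≡ 256, 812^8 ≡ 341, 812^16 ≡ 256, 812^32 ≡ 341, 812^64 ≡ 256.
69 = 64 + 4 + 1, so 812^69 ≡ 256·256·812 ≡ 642 (mod 1105).
x_0 = 812^69 mod 1105 = 642.
x_0 is neither 1 nor 1104, so continue squaring.
x_1 = 642^2 mod 1105 = 1104.
x_1 ≡ −1, so 812 is not a witness.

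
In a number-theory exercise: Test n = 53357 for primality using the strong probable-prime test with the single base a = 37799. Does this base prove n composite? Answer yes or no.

n − 1 = 53356 = 2^2 · 13339, so s = 2 and d = 13339.
x_0 = 37799^13339 mod 53357 = 2075.
x_0 is neither 1 nor 53356, so continue squaring.
x_1 = 2075^2 mod 53357 = 37065.
Reached i = s−1 = 1 without hitting −1: 37799 is a Miller–Rabin witness and 53357 is composite.

yes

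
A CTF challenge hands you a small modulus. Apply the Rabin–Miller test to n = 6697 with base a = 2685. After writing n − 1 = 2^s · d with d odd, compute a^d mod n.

n − 1 = 6696 = 2^3 · 837, so s = 3 and d = 837.
2685^837 mod 6697 = 1664.

1664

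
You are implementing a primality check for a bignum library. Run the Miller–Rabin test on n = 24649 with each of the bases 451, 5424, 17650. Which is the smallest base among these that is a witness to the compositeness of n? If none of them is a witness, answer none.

451

n − 1 = 24648 = 2^3 · 3081, so s = 3 and d = 3081.
Base 451: x_0 = 451^3081 mod 24649 = 9762. x_0 is neither 1 nor 24648, so continue squaring. x_1 = 9762^2 mod 24649 = 3610. x_2 = 3610^2 mod 24649 = 17428. Reached i = s−1 = 2 without hitting −1: 451 is a Miller–Rabin witness and 24649 is composite.
Base 5424: x_0 = 5424^3081 mod 24649 = 5651. x_0 is neither 1 nor 24648, so continue squaring. x_1 = 5651^2 mod 24649 = 13346. x_2 = 13346^2 mod 24649 = 2042. Reached i = s−1 = 2 without hitting −1: 5424 is a Miller–Rabin witness and 24649 is composite.
Base 17650: x_0 = 17650^3081 mod 24649 = 11119. x_0 is neither 1 nor 24648, so continue squaring. x_1 = 11119^2 mod 24649 = 17426. x_2 = 17426^2 mod 24649 = 14445. Reached i = s−1 = 2 without hitting −1: 17650 is a Miller–Rabin witness and 24649 is composite.
The smallest witness among the given bases is 451.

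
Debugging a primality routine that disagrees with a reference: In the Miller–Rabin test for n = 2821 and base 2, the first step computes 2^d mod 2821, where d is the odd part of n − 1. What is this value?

n − 1 = 2820 = 2^2 · 705, so s = 2 and d = 705.
Repeated squaring mod 2821: 2^1 ≡ 2, 2^2 ≡ 4, 2^4 ≡ 16, 2^8 ≡ 256, 2^16 ≡ 653, 2^32 ≡ 438, 2^64 ≡ 16, 2^128 ≡ 256, 2^256 ≡ 653, 2^512 ≡ 438.
705 = 512 + 128 + 64 + 1, so 2^705 ≡ 438·256·16·2 ≡ 2605 (mod 2821).

2605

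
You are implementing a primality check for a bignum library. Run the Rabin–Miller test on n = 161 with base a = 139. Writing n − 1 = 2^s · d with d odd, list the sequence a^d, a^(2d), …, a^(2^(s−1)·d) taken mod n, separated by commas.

139, 1, 1, 1, 1

n − 1 = 160 = 2^5 · 5, so s = 5 and d = 5.
x_0 = 139^5 mod 161 = 139.
x_1 = 139^2 mod 161 = 1.
x_2 = 1^2 mod 161 = 1.
x_3 = 1^2 mod 161 = 1.
x_4 = 1^2 mod 161 = 1.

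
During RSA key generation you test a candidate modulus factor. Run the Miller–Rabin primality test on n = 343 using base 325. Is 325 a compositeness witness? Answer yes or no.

n − 1 = 342 = 2^1 · 171, so s = 1 and d = 171.
x_0 = 325^171 mod 343 = 342.
x_0 = 342 ≡ −1, so 325 is not a witness.

no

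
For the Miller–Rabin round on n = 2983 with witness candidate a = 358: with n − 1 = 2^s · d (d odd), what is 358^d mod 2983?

520

n − 1 = 2982 = 2^1 · 1491, so s = 1 and d = 1491.
By repeated squaring, 358^1491 ≡ 520 (mod 2983).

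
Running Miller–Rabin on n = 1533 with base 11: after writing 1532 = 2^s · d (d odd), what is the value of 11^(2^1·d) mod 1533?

n − 1 = 1532 = 2^2 · 383, so s = 2 and d = 383.
x_0 = 11^383 mod 1533 = 233.
x_1 = 233^2 mod 1533 = 634.

634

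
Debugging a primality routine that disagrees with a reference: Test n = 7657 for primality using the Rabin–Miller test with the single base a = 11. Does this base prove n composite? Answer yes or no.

yes

n − 1 = 7656 = 2^3 · 957, so s = 3 and d = 957.
x_0 = 11^957 mod 7657 = 7145.
x_0 is neither 1 nor 7656, so continue squaring.
x_1 = 7145^2 mod 7657 = 1806.
x_2 = 1806^2 mod 7657 = 7411.
Reached i = s−1 = 2 without hitting −1: 11 is a Miller–Rabin witness and 7657 is composite.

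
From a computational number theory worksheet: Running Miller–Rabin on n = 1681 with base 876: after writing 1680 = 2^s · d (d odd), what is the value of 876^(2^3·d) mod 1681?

n − 1 = 1680 = 2^4 · 105, so s = 4 and d = 105.
By repeated squaring, 876^105 ≡ 314 (mod 1681).
x_0 = 314.
x_1 = 314^2 mod 1681 = 1098.
x_2 = 1098^2 mod 1681 = 327.
x_3 = 327^2 mod 1681 = 1026.

1026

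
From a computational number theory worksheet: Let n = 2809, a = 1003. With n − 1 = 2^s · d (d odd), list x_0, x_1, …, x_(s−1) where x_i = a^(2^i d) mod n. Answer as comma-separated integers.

2704, 2598, 2386

n − 1 = 2808 = 2^3 · 351, so s = 3 and d = 351.
x_0 = 1003^351 mod 2809 = 2704.
x_1 = 2704^2 mod 2809 = 2598.
x_2 = 2598^2 mod 2809 = 2386.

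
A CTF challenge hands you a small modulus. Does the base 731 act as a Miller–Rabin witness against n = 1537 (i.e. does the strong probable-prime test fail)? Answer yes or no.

yes

n − 1 = 1536 = 2^9 · 3, so s = 9 and d = 3.
x_0 = 731^3 mod 1537 = 100.
x_0 is neither 1 nor 1536, so continue squaring.
x_1 = 100^2 mod 1537 = 778.
x_2 = 778^2 mod 1537 = 1243.
x_3 = 1243^2 mod 1537 = 364.
x_4 = 364^2 mod 1537 = 314.
x_5 = 314^2 mod 1537 = 228.
x_6 = 228^2 mod 1537 = 1263.
x_7 = 1263^2 mod 1537 = 1300.
x_8 = 1300^2 mod 1537 = 837.
Reached i = s−1 = 8 without hitting −1: 731 is a Miller–Rabin witness and 1537 is composite.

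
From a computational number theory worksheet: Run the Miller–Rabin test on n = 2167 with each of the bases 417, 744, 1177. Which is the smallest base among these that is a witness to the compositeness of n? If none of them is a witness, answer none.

n − 1 = 2166 = 2^1 · 1083, so s = 1 and d = 1083.
Base 417: x_0 = 417^1083 mod 2167 = 747. x_0 ∉ {1, 2166} and s = 1, so 417 is a Miller–Rabin witness and 2167 is composite.
Base 744: x_0 = 744^1083 mod 2167 = 629. x_0 ∉ {1, 2166} and s = 1, so 744 is a Miller–Rabin witness and 2167 is composite.
Base 1177: x_0 = 1177^1083 mod 2167 = 1155. x_0 ∉ {1, 2166} and s = 1, so 1177 is a Miller–Rabin witness and 2167 is composite.
The smallest witness among the given bases is 417.

417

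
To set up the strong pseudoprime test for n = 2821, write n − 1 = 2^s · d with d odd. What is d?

Halving: 2820 → 1410 → 705; 705 is odd.
So 2820 = 2^2 · 705.

705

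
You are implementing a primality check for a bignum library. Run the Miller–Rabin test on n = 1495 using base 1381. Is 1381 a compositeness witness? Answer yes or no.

n − 1 = 1494 = 2^1 · 747, so s = 1 and d = 747.
x_0 = 1381^747 mod 1495 = 1.
x_0 = 1, so 1381 is not a witness.

no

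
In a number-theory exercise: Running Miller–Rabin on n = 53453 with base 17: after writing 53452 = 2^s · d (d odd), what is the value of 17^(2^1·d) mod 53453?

53452

n − 1 = 53452 = 2^2 · 13363, so s = 2 and d = 13363.
x_0 = 17^13363 mod 53453 = 49285.
x_1 = 49285^2 mod 53453 = 53452.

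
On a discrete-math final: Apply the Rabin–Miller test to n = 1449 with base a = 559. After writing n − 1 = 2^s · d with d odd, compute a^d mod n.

937

n − 1 = 1448 = 2^3 · 181, so s = 3 and d = 181.
559^181 mod 1449 = 937.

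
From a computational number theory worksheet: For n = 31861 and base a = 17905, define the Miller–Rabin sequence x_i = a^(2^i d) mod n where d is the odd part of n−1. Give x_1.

n − 1 = 31860 = 2^2 · 7965, so s = 2 and d = 7965.
x_0 = 17905^7965 mod 31861 = 4076.
x_1 = 4076^2 mod 31861 = 14195.

14195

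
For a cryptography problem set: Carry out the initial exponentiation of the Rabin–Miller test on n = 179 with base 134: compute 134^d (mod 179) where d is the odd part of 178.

178

n − 1 = 178 = 2^1 · 89, so s = 1 and d = 89.
Repeated squaring mod 179: 134^1 ≡ 134, 134^2 ≡ 56, 134^4 ≡ 93, 134^8 ≡ 57, 134^16 ≡ 27, 134^32 ≡ 13, 134^64 ≡ 169.
89 = 64 + 16 + 8 + 1, so 134^89 ≡ 169·27·57·134 ≡ 178 (mod 179).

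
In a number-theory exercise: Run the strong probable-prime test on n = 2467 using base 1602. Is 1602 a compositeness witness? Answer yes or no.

no

n − 1 = 2466 = 2^1 · 1233, so s = 1 and d = 1233.
x_0 = 1602^1233 mod 2467 = 2466.
x_0 = 2466 ≡ −1, so 1602 is not a witness.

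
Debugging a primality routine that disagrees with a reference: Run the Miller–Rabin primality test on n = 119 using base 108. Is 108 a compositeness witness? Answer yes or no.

yes

n − 1 = 118 = 2^1 · 59, so s = 1 and d = 59.
Repeated squaring mod 119: 108^1 ≡ 108, 108^2 ≡ 2, 108^4 ≡ 4, 108^8 ≡ 16, 108^16 ≡ 18, 108^32 ≡ 86.
59 = 32 + 16 + 8 + 2 + 1, so 108^59 ≡ 86·18·16·2·108 ≡ 5 (mod 119).
x_0 = 108^59 mod 119 = 5.
x_0 ∉ {1, 118} and s = 1, so 108 is a Miller–Rabin witness and 119 is composite.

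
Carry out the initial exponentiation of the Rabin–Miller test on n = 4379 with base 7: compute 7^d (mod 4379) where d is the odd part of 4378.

2597

n − 1 = 4378 = 2^1 · 2189, so s = 1 and d = 2189.
7^2189 mod 4379 = 2597.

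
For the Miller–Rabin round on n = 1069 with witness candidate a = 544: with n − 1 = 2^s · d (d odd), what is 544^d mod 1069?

820

n − 1 = 1068 = 2^2 · 267, so s = 2 and d = 267.
Repeated squaring mod 1069: 544^1 ≡ 544, 544^2 ≡ 892, 544^4 ≡ 328, 544^8 ≡ 684, 544^16 ≡ 703, 544^32 ≡ 331, 544^64 ≡ 523, 544^128 ≡ 934, 544^256 ≡ 52.
267 = 256 + 8 + 2 + 1, so 544^267 ≡ 52·684·892·544 ≡ 820 (mod 1069).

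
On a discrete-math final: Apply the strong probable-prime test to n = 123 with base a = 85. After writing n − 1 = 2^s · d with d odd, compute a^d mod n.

n − 1 = 122 = 2^1 · 61, so s = 1 and d = 61.
85^61 mod 123 = 79.

79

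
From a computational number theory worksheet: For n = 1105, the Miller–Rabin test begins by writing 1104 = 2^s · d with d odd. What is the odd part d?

69

Halving: 1104 → 552 → 276 → 138 → 69; 69 is odd.
So 1104 = 2^4 · 69.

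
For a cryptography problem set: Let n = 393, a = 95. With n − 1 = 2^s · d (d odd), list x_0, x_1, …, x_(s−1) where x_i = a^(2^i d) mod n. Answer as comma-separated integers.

377, 256, 298

n − 1 = 392 = 2^3 · 49, so s = 3 and d = 49.
x_0 = 95^49 mod 393 = 377.
x_1 = 377^2 mod 393 = 256.
x_2 = 256^2 mod 393 = 298.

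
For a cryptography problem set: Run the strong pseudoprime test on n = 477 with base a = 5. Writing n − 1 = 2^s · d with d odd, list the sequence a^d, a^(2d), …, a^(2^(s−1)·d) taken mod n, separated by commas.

n − 1 = 476 = 2^2 · 119, so s = 2 and d = 119.
x_0 = 5^119 mod 477 = 416.
x_1 = 416^2 mod 477 = 382.

416, 382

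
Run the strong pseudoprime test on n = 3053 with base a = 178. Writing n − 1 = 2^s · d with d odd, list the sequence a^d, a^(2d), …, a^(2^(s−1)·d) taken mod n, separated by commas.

909, 1971

n − 1 = 3052 = 2^2 · 763, so s = 2 and d = 763.
x_0 = 178^763 mod 3053 = 909.
x_1 = 909^2 mod 3053 = 1971.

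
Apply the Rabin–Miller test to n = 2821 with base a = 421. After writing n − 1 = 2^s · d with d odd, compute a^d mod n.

n − 1 = 2820 = 2^2 · 705, so s = 2 and d = 705.
421^705 mod 2821 = 2605.

2605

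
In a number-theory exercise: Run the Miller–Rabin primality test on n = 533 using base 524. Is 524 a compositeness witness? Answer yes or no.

yes

n − 1 = 532 = 2^2 · 133, so s = 2 and d = 133.
x_0 = 524^133 mod 533 = 524.
x_0 is neither 1 nor 532, so continue squaring.
x_1 = 524^2 mod 533 = 81.
Reached i = s−1 = 1 without hitting −1: 524 is a Miller–Rabin witness and 533 is composite.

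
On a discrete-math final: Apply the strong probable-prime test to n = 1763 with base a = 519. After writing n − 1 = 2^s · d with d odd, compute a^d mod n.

1749

n − 1 = 1762 = 2^1 · 881, so s = 1 and d = 881.
519^881 mod 1763 = 1749.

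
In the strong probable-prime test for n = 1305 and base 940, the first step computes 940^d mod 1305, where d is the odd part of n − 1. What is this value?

220

n − 1 = 1304 = 2^3 · 163, so s = 3 and d = 163.
940^163 mod 1305 = 220.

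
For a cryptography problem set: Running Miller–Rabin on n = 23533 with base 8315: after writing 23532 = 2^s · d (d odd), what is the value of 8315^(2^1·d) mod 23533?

n − 1 = 23532 = 2^2 · 5883, so s = 2 and d = 5883.
Repeated squaring mod 23533: 8315^1 ≡ 8315, 8315^2 ≡ 22804, 8315^4 ≡ 13715, 8315^8 ≡ 1956, 8315^16 ≡ 13590, 8315^32 ≡ 1116, 8315^64 ≡ 21740, 8315^128 ≡ 14361, 8315^256 ≡ 18642, 8315^512 ≡ 12353, 8315^1024 ≡ 8637, 8315^2048 ≡ 21692, 8315^4096 ≡ 529.
5883 = 4096 + 1024 + 512 + 128 + 64 + 32 + 16 + 8 + 2 + 1, so 8315^5883 ≡ 529·8637·12353·14361·21740·1116·13590·1956·22804·8315 ≡ 19052 (mod 23533).
x_0 = 19052.
x_1 = 19052^2 mod 23533 = 5712.

5712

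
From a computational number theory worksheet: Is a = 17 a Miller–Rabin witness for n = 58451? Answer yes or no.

no

n − 1 = 58450 = 2^1 · 29225, so s = 1 and d = 29225.
x_0 = 17^29225 mod 58451 = 58450.
x_0 = 58450 ≡ −1, so 17 is not a witness.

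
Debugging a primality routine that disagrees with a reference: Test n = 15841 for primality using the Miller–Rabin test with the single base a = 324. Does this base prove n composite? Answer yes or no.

no

n − 1 = 15840 = 2^5 · 495, so s = 5 and d = 495.
By repeated squaring, 324^495 ≡ 1 (mod 15841).
x_0 = 324^495 mod 15841 = 1.
x_0 = 1, so 324 is not a witness.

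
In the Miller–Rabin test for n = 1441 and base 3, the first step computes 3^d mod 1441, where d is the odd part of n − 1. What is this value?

n − 1 = 1440 = 2^5 · 45, so s = 5 and d = 45.
3^45 mod 1441 = 584.

584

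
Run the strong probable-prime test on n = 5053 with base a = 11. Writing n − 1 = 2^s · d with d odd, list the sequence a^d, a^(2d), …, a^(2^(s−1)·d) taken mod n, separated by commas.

3780, 3569

n − 1 = 5052 = 2^2 · 1263, so s = 2 and d = 1263.
x_0 = 11^1263 mod 5053 = 3780.
x_1 = 3780^2 mod 5053 = 3569.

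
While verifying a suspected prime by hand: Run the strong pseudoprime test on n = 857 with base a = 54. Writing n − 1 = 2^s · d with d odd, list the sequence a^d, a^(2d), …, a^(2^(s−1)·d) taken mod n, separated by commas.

669, 207, 856

n − 1 = 856 = 2^3 · 107, so s = 3 and d = 107.
x_0 = 54^107 mod 857 = 669.
x_1 = 669^2 mod 857 = 207.
x_2 = 207^2 mod 857 = 856.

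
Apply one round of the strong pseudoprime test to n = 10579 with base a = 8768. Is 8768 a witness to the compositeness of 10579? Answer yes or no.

yes

n − 1 = 10578 = 2^1 · 5289, so s = 1 and d = 5289.
x_0 = 8768^5289 mod 10579 = 6989.
x_0 ∉ {1, 10578} and s = 1, so 8768 is a Miller–Rabin witness and 10579 is composite.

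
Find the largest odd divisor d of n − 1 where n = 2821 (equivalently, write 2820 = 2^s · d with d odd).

705

Halving: 2820 → 1410 → 705; 705 is odd.
So 2820 = 2^2 · 705.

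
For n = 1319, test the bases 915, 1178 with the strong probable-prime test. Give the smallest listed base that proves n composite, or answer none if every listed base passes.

none

n − 1 = 1318 = 2^1 · 659, so s = 1 and d = 659.
Base 915: x_0 = 915^659 mod 1319 = 1318. x_0 = 1318 ≡ −1, so 915 is not a witness.
Base 1178: x_0 = 1178^659 mod 1319 = 1. x_0 = 1, so 1178 is not a witness.
No listed base is a witness for 1319.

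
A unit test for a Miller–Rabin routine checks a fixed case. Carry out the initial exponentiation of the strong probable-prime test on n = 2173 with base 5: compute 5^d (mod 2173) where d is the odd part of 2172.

781

n − 1 = 2172 = 2^2 · 543, so s = 2 and d = 543.
5^543 mod 2173 = 781.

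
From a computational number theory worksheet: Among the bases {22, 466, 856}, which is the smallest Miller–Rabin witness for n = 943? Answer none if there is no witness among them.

n − 1 = 942 = 2^1 · 471, so s = 1 and d = 471.
Base 22: x_0 = 22^471 mod 943 = 321. x_0 ∉ {1, 942} and s = 1, so 22 is a Miller–Rabin witness and 943 is composite.
Base 466: x_0 = 466^471 mod 943 = 545. x_0 ∉ {1, 942} and s = 1, so 466 is a Miller–Rabin witness and 943 is composite.
Base 856: x_0 = 856^471 mod 943 = 333. x_0 ∉ {1, 942} and s = 1, so 856 is a Miller–Rabin witness and 943 is composite.
The smallest witness among the given bases is 22.

22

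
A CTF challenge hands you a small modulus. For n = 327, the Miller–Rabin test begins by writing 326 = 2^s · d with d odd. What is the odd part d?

Halving: 326 → 163; 163 is odd.
So 326 = 2^1 · 163.

163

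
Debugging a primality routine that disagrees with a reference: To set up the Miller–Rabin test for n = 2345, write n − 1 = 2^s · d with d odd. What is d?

293

Halving: 2344 → 1172 → 586 → 293; 293 is odd.
So 2344 = 2^3 · 293.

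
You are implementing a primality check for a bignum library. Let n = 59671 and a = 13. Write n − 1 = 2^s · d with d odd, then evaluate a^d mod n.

1

n − 1 = 59670 = 2^1 · 29835, so s = 1 and d = 29835.
Repeated squaring mod 59671: 13^1 ≡ 13, 13^2 ≡ 169, 13^4 ≡ 28561, 13^8 ≡ 28151, 13^16 ≡ 47921, 13^32 ≡ 43477, 13^64 ≡ 51262, 13^128 ≡ 1146, 13^256 ≡ 554, 13^512 ≡ 8561, 13^1024 ≡ 14733, 13^2048 ≡ 37862, 13^4096 ≡ 54611, 13^8192 ≡ 4741, 13^16384 ≡ 40785.
29835 = 16384 + 8192 + 4096 + 1024 + 128 + 8 + 2 + 1, so 13^29835 ≡ 40785·4741·54611·14733·1146·28151·169·13 ≡ 1 (mod 59671).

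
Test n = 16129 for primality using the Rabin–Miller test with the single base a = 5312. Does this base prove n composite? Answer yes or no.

n − 1 = 16128 = 2^8 · 63, so s = 8 and d = 63.
Repeated squaring mod 16129: 5312^1 ≡ 5312, 5312^2 ≡ 7723, 5312^4 ≡ 15816, 5312^8 ≡ 1195, 5312^16 ≡ 8673, 5312^32 ≡ 11402.
63 = 32 + 16 + 8 + 4 + 2 + 1, so 5312^63 ≡ 11402·8673·1195·15816·7723·5312 ≡ 15620 (mod 16129).
x_0 = 5312^63 mod 16129 = 15620.
x_0 is neither 1 nor 16128, so continue squaring.
x_1 = 15620^2 mod 16129 = 1017.
x_2 = 1017^2 mod 16129 = 2033.
x_3 = 2033^2 mod 16129 = 4065.
x_4 = 4065^2 mod 16129 = 8129.
x_5 = 8129^2 mod 16129 = 128.
x_6 = 128^2 mod 16129 = 255.
x_7 = 255^2 mod 16129 = 509.
Reached i = s−1 = 7 without hitting −1: 5312 is a Miller–Rabin witness and 16129 is composite.

yes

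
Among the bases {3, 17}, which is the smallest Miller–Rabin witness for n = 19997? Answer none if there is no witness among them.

none

n − 1 = 19996 = 2^2 · 4999, so s = 2 and d = 4999.
Base 3: x_0 = 3^4999 mod 19997 = 17695. x_0 is neither 1 nor 19996, so continue squaring. x_1 = 17695^2 mod 19997 = 19996. x_1 ≡ −1, so 3 is not a witness.
Base 17: x_0 = 17^4999 mod 19997 = 17695. x_0 is neither 1 nor 19996, so continue squaring. x_1 = 17695^2 mod 19997 = 19996. x_1 ≡ −1, so 17 is not a witness.
No listed base is a witness for 19997.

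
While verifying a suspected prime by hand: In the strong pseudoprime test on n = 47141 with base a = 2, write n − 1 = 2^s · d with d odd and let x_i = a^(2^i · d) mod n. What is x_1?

12856

n − 1 = 47140 = 2^2 · 11785, so s = 2 and d = 11785.
Repeated squaring mod 47141: 2^1 ≡ 2, 2^2 ≡ 4, 2^4 ≡ 16, 2^8 ≡ 256, 2^16 ≡ 18395, 2^32 ≡ 45068, 2^64 ≡ 7498, 2^128 ≡ 27932, 2^256 ≡ 13074, 2^512 ≡ 43351, 2^1024 ≡ 33236, 2^2048 ≡ 23784, 2^4096 ≡ 33797, 2^8192 ≡ 10779.
11785 = 8192 + 2048 + 1024 + 512 + 8 + 1, so 2^11785 ≡ 10779·23784·33236·43351·256·2 ≡ 38864 (mod 47141).
x_0 = 38864.
x_1 = 38864^2 mod 47141 = 12856.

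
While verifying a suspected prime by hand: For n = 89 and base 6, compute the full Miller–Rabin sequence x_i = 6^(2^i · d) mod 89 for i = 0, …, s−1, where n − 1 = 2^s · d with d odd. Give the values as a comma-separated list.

n − 1 = 88 = 2^3 · 11, so s = 3 and d = 11.
x_0 = 6^11 mod 89 = 37.
x_1 = 37^2 mod 89 = 34.
x_2 = 34^2 mod 89 = 88.

37, 34, 88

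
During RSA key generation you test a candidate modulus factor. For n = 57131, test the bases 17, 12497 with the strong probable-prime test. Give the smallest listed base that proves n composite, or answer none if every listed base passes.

none

n − 1 = 57130 = 2^1 · 28565, so s = 1 and d = 28565.
Base 17: x_0 = 17^28565 mod 57131 = 57130. x_0 = 57130 ≡ −1, so 17 is not a witness.
Base 12497: x_0 = 12497^28565 mod 57131 = 1. x_0 = 1, so 12497 is not a witness.
No listed base is a witness for 57131.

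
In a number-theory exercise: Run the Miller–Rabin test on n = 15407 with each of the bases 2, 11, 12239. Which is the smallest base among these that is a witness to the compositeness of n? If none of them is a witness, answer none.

2

n − 1 = 15406 = 2^1 · 7703, so s = 1 and d = 7703.
Base 2: x_0 = 2^7703 mod 15407 = 2209. x_0 ∉ {1, 15406} and s = 1, so 2 is a Miller–Rabin witness and 15407 is composite.
Base 11: x_0 = 11^7703 mod 15407 = 3887. x_0 ∉ {1, 15406} and s = 1, so 11 is a Miller–Rabin witness and 15407 is composite.
Base 12239: x_0 = 12239^7703 mod 15407 = 12157. x_0 ∉ {1, 15406} and s = 1, so 12239 is a Miller–Rabin witness and 15407 is composite.
The smallest witness among the given bases is 2.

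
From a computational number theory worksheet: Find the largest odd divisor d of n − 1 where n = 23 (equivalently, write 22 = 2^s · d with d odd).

11

Halving: 22 → 11; 11 is odd.
So 22 = 2^1 · 11.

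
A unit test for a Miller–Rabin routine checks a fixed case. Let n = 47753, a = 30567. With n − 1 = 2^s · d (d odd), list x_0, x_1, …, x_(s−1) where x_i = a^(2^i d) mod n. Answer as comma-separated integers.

n − 1 = 47752 = 2^3 · 5969, so s = 3 and d = 5969.
x_0 = 30567^5969 mod 47753 = 17970.
x_1 = 17970^2 mod 47753 = 15114.
x_2 = 15114^2 mod 47753 = 30397.

17970, 15114, 30397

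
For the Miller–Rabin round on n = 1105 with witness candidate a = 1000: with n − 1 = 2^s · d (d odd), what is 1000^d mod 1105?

n − 1 = 1104 = 2^4 · 69, so s = 4 and d = 69.
1000^69 mod 1105 = 675.

675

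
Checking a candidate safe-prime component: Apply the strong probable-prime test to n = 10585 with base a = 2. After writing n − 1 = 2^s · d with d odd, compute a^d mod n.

7958

n − 1 = 10584 = 2^3 · 1323, so s = 3 and d = 1323.
2^1323 mod 10585 = 7958.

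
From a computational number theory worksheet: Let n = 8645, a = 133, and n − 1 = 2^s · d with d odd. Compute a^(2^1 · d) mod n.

n − 1 = 8644 = 2^2 · 2161, so s = 2 and d = 2161.
By repeated squaring, 133^2161 ≡ 133 (mod 8645).
x_0 = 133.
x_1 = 133^2 mod 8645 = 399.

399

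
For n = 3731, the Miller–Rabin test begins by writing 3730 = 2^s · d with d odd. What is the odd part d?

Halving: 3730 → 1865; 1865 is odd.
So 3730 = 2^1 · 1865.

1865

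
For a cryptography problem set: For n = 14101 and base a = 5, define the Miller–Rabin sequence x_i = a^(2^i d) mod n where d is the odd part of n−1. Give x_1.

n − 1 = 14100 = 2^2 · 3525, so s = 2 and d = 3525.
x_0 = 5^3525 mod 14101 = 7335.
x_1 = 7335^2 mod 14101 = 6910.

6910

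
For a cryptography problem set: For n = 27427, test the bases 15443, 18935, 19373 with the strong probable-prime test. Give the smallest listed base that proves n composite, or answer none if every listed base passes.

none

n − 1 = 27426 = 2^1 · 13713, so s = 1 and d = 13713.
Base 15443: x_0 = 15443^13713 mod 27427 = 27426. x_0 = 27426 ≡ −1, so 15443 is not a witness.
Base 18935: x_0 = 18935^13713 mod 27427 = 1. x_0 = 1, so 18935 is not a witness.
Base 19373: x_0 = 19373^13713 mod 27427 = 1. x_0 = 1, so 19373 is not a witness.
No listed base is a witness for 27427.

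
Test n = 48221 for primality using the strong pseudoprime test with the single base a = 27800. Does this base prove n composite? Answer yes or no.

n − 1 = 48220 = 2^2 · 12055, so s = 2 and d = 12055.
x_0 = 27800^12055 mod 48221 = 45100.
x_0 is neither 1 nor 48220, so continue squaring.
x_1 = 45100^2 mod 48221 = 48220.
x_1 ≡ −1, so 27800 is not a witness.

no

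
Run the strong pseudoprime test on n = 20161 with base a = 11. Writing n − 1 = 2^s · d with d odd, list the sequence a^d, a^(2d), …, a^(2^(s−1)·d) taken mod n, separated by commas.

19337, 13663, 6870, 20160, 1, 1

n − 1 = 20160 = 2^6 · 315, so s = 6 and d = 315.
x_0 = 11^315 mod 20161 = 19337.
x_1 = 19337^2 mod 20161 = 13663.
x_2 = 13663^2 mod 20161 = 6870.
x_3 = 6870^2 mod 20161 = 20160.
x_4 = 20160^2 mod 20161 = 1.
x_5 = 1^2 mod 20161 = 1.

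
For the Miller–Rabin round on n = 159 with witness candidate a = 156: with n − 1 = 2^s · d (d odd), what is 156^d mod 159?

3

n − 1 = 158 = 2^1 · 79, so s = 1 and d = 79.
156^79 mod 159 = 3.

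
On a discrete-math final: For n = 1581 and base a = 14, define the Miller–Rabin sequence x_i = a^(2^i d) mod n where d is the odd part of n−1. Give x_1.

304

n − 1 = 1580 = 2^2 · 395, so s = 2 and d = 395.
Repeated squaring mod 1581: 14^1 ≡ 14, 14^2 ≡ 196, 14^4 ≡ 472, 14^8 ≡ 1444, 14^16 ≡ 1378, 14^32 ≡ 103, 14^64 ≡ 1123, 14^128 ≡ 1072, 14^256 ≡ 1378.
395 = 256 + 128 + 8 + 2 + 1, so 14^395 ≡ 1378·1072·1444·196·14 ≡ 656 (mod 1581).
x_0 = 656.
x_1 = 656^2 mod 1581 = 304.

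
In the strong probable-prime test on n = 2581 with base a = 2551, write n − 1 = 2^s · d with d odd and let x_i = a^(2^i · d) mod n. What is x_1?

2176

n − 1 = 2580 = 2^2 · 645, so s = 2 and d = 645.
By repeated squaring, 2551^645 ≡ 1217 (mod 2581).
x_0 = 1217.
x_1 = 1217^2 mod 2581 = 2176.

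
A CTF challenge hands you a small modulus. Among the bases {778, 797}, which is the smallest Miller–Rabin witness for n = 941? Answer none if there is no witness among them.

n − 1 = 940 = 2^2 · 235, so s = 2 and d = 235.
Base 778: x_0 = 778^235 mod 941 = 1. x_0 = 1, so 778 is not a witness.
Base 797: x_0 = 797^235 mod 941 = 1. x_0 = 1, so 797 is not a witness.
No listed base is a witness for 941.

none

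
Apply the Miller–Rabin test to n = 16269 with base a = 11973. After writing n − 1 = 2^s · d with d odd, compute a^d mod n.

n − 1 = 16268 = 2^2 · 4067, so s = 2 and d = 4067.
By repeated squaring, 11973^4067 ≡ 465 (mod 16269).

465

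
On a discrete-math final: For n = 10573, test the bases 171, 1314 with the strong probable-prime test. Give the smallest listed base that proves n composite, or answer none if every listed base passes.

171

n − 1 = 10572 = 2^2 · 2643, so s = 2 and d = 2643.
Base 171: x_0 = 171^2643 mod 10573 = 7414. x_0 is neither 1 nor 10572, so continue squaring. x_1 = 7414^2 mod 10573 = 8942. Reached i = s−1 = 1 without hitting −1: 171 is a Miller–Rabin witness and 10573 is composite.
Base 1314: x_0 = 1314^2643 mod 10573 = 273. x_0 is neither 1 nor 10572, so continue squaring. x_1 = 273^2 mod 10573 = 518. Reached i = s−1 = 1 without hitting −1: 1314 is a Miller–Rabin witness and 10573 is composite.
The smallest witness among the given bases is 171.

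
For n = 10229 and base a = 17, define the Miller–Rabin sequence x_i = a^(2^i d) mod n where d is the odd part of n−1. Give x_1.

n − 1 = 10228 = 2^2 · 2557, so s = 2 and d = 2557.
x_0 = 17^2557 mod 10229 = 3589.
x_1 = 3589^2 mod 10229 = 2610.

2610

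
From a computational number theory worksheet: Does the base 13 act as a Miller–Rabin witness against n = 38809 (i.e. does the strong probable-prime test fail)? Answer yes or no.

yes

n − 1 = 38808 = 2^3 · 4851, so s = 3 and d = 4851.
x_0 = 13^4851 mod 38809 = 3757.
x_0 is neither 1 nor 38808, so continue squaring.
x_1 = 3757^2 mod 38809 = 27382.
x_2 = 27382^2 mod 38809 = 22853.
Reached i = s−1 = 2 without hitting −1: 13 is a Miller–Rabin witness and 38809 is composite.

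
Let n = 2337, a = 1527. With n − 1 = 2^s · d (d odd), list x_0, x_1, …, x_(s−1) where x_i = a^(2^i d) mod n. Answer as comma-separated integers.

n − 1 = 2336 = 2^5 · 73, so s = 5 and d = 73.
x_0 = 1527^73 mod 2337 = 672.
x_1 = 672^2 mod 2337 = 543.
x_2 = 543^2 mod 2337 = 387.
x_3 = 387^2 mod 2337 = 201.
x_4 = 201^2 mod 2337 = 672.

672, 543, 387, 201, 672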